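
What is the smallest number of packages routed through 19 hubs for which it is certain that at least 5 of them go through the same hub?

77

There are 19 hubs acting as pigeonholes.
With 19 × 4 = 76 packages we could place exactly 4 in each, with no class reaching 5.
One more forces some class to hold 5, so 76 + 1 = 77.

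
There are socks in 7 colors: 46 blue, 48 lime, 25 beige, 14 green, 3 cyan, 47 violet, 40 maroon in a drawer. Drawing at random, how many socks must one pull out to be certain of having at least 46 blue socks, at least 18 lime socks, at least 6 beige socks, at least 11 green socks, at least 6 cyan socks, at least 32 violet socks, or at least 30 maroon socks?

141

The worst case stops just short of every target: 45 blue, 17 lime, 5 beige, 10 green, all 3 cyan, 31 violet, 29 maroon — 45 + 17 + 5 + 10 + 3 + 31 + 29 = 140 socks.
One more sock must push some color to its target, so 140 + 1 = 141.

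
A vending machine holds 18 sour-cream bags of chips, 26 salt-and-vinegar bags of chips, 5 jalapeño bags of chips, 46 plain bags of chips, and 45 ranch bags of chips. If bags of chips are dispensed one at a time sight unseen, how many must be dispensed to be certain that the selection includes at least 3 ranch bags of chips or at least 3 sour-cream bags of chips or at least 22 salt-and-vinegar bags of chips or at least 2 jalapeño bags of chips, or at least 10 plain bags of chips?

The worst case stops just short of every target: 2 sour-cream, 21 salt-and-vinegar, 1 jalapeño, 9 plain, 2 ranch — 2 + 21 + 1 + 9 + 2 = 35 bags of chips.
One more bag of chips must push some flavor to its target, so 35 + 1 = 36.

36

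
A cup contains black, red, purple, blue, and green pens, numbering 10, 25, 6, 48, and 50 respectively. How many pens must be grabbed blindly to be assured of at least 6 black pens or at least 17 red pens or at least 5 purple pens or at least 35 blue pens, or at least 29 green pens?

88

The worst case stops just short of every target: 5 black, 16 red, 4 purple, 34 blue, 28 green — 5 + 16 + 4 + 34 + 28 = 87 pens.
One more pen must push some ink color to its target, so 87 + 1 = 88.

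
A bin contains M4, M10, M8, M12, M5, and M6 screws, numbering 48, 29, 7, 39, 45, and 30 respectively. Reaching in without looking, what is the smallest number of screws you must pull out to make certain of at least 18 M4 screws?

168

To avoid M4 screws as long as possible, exhaust the other 5 sizes first.
The worst case draws every non-M4 screw first: 29 + 7 + 39 + 45 + 30 = 150.
The next 18 draws are then forced to be M4, giving 150 + 18 = 168.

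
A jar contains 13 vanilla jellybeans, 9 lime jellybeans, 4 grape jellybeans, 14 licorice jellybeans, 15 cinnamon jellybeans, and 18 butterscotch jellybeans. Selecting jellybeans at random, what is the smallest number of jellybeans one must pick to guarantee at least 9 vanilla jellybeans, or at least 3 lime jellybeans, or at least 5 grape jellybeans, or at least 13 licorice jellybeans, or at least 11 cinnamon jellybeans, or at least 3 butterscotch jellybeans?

The worst case stops just short of every target: 8 vanilla, 2 lime, 4 grape, 12 licorice, 10 cinnamon, 2 butterscotch — 8 + 2 + 4 + 12 + 10 + 2 = 38 jellybeans.
One more jellybean must push some flavor to its target, so 38 + 1 = 39.

39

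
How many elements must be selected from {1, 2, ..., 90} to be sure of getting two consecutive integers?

46

Partition {1, …, 90} into 45 pairs: {1,2}, {3,4}, …, {89,90}.
Choosing 45 integers — say the 45 even numbers 2, 4, …, 90 — takes one from each pair and avoids the property.
Choosing 46 forces two into the same pair by pigeonhole, and those are consecutive. So 46.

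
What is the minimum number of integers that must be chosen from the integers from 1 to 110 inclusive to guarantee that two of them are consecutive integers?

56

Partition {1, …, 110} into 55 pairs: {1,2}, {3,4}, …, {109,110}.
Choosing 55 integers — say the 55 even numbers 2, 4, …, 110 — takes one from each pair and avoids the property.
Choosing 56 forces two into the same pair by pigeonhole, and those are consecutive. So 56.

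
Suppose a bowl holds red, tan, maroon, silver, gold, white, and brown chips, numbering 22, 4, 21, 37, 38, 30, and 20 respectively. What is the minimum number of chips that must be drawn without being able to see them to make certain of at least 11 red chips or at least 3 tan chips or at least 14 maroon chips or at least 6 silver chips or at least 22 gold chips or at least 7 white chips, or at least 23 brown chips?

The worst case stops just short of every target: 10 red, 2 tan, 13 maroon, 5 silver, 21 gold, 6 white, all 20 brown — 10 + 2 + 13 + 5 + 21 + 6 + 20 = 77 chips.
One more chip must push some color to its target, so 77 + 1 = 78.

78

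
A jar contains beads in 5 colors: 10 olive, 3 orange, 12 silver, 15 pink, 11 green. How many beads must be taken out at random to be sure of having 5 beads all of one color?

In the worst case we take at most 4 of each color, but all 3 orange (fewer than 4), giving 4 + 3 + 4 + 4 + 4 = 19.
One more bead then forces some color to 5, so 19 + 1 = 20.

20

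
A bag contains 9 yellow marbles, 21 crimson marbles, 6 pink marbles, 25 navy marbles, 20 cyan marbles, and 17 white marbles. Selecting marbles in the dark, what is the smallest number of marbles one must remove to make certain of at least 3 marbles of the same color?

13

The worst case takes 2 marbles of each color without reaching 3 of any: 6 × 2 = 12.
The next marble must bring some color to 3, so 12 + 1 = 13.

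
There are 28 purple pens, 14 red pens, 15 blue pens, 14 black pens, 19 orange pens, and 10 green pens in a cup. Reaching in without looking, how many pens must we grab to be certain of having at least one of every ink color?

The hardest ink color to obtain is green: we could draw every other pen first — 100 − 10 = 90 pens — without a single green one.
The next draw must be green, so 90 + 1 = 91.

91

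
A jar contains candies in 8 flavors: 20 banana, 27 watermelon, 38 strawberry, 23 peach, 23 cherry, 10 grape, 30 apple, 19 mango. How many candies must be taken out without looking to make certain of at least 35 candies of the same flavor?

187

Treat the 8 flavors as pigeonholes.
In the worst case we take at most 34 of each flavor, but all 20 banana, all 27 watermelon, all 23 peach, all 23 cherry, all 10 grape, all 30 apple, and all 19 mango (fewer than 34), giving 20 + 27 + 34 + 23 + 23 + 10 + 30 + 19 = 186.
One more candy then forces some flavor to 35, so 186 + 1 = 187.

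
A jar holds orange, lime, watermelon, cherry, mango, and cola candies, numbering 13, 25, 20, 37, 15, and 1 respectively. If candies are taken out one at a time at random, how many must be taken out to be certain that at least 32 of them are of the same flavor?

106

Treat the 6 flavors as pigeonholes.
In the worst case we take at most 31 of each flavor, but all 13 orange, all 25 lime, all 20 watermelon, all 15 mango, and all 1 cola (fewer than 31), giving 13 + 25 + 20 + 31 + 15 + 1 = 105.
One more candy then forces some flavor to 32, so 105 + 1 = 106.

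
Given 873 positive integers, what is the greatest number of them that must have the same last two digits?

The 873 positive integers fall into 100 possible two-digit endings.
If each of the 100 possible two-digit endings held at most 8, the total would be at most 100 × 8 = 800 < 873, a contradiction.
So at least one holds ⌈873/100⌉ = 9.

9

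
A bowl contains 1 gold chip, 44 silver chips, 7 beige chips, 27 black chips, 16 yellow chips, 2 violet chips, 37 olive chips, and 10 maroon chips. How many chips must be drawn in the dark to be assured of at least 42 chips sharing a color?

142

In the worst case we take at most 41 of each color, but all 1 gold, all 7 beige, all 27 black, all 16 yellow, all 2 violet, all 37 olive, and all 10 maroon (fewer than 41), giving 1 + 41 + 7 + 27 + 16 + 2 + 37 + 10 = 141.
One more chip then forces some color to 42, so 141 + 1 = 142.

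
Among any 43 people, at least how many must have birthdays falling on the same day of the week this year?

There are 7 days of the week, which serve as the pigeonholes.
If each of the 7 days of the week held at most 6, the total would be at most 7 × 6 = 42 < 43, a contradiction.
So at least one holds ⌈43/7⌉ = 7.

7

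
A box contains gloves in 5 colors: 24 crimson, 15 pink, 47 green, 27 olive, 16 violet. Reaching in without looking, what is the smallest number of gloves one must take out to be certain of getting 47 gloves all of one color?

Treat the 5 colors as pigeonholes.
In the worst case we take at most 46 of each color, but all 24 crimson, all 15 pink, all 27 olive, and all 16 violet (fewer than 46), giving 24 + 15 + 46 + 27 + 16 = 128.
One more glove then forces some color to 47, so 128 + 1 = 129.

129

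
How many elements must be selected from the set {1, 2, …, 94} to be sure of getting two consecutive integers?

Partition {1, …, 94} into 47 pairs: {1,2}, {3,4}, …, {93,94}.
Choosing 47 integers — say the 47 even numbers 2, 4, …, 94 — takes one from each pair and avoids the property.
Choosing 48 forces two into the same pair by pigeonhole, and those are consecutive. So 48.

48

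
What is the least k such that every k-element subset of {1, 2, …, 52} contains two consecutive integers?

Partition {1, …, 52} into 26 pairs: {1,2}, {3,4}, …, {51,52}.
Choosing 26 integers — say the 26 even numbers 2, 4, …, 52 — takes one from each pair and avoids the property.
Choosing 27 forces two into the same pair by pigeonhole, and those are consecutive. So 27.

27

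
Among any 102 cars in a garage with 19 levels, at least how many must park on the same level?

6

The 102 cars fall into 19 levels.
If each of the 19 levels held at most 5, the total would be at most 19 × 5 = 95 < 102, a contradiction.
So at least one holds ⌈102/19⌉ = 6.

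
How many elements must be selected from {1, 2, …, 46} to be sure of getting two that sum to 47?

Partition {1, …, 46} into 23 pairs: {1,46}, {2,45}, …, {23,24}.
Choosing 23 integers — say the integers 1 through 23 — takes one from each pair and avoids the property.
Choosing 24 forces two into the same pair by pigeonhole, and those sum to 47. So 24.

24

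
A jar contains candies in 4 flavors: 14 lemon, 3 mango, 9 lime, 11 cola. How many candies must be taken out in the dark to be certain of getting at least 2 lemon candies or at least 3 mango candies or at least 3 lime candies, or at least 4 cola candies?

9

The worst case stops just short of every target: 1 lemon, 2 mango, 2 lime, 3 cola — 1 + 2 + 2 + 3 = 8 candies.
One more candy must push some flavor to its target, so 8 + 1 = 9.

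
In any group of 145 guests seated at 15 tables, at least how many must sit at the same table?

10

The 145 guests fall into 15 tables.
If each of the 15 tables held at most 9, the total would be at most 15 × 9 = 135 < 145, a contradiction.
So at least one holds ⌈145/15⌉ = 10.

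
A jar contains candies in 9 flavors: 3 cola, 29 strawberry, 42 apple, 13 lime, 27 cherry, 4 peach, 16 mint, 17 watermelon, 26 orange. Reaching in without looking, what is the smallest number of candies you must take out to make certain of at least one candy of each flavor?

The hardest flavor to obtain is cola: we could draw every other candy first — 177 − 3 = 174 candies — without a single cola one.
The next draw must be cola, so 174 + 1 = 175.

175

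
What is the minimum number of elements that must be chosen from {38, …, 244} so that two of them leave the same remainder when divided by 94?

Group the integers by remainder mod 94; there are 94 residue classes, each nonempty in this range.
Choosing one from each class (94 integers) avoids any shared remainder.
One more choice must repeat a class, so two differ by a multiple of 94. Hence 94 + 1 = 95.

95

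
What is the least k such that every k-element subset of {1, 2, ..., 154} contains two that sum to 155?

Partition {1, …, 154} into 77 pairs: {1,154}, {2,153}, …, {77,78}.
Choosing 77 integers — say the integers 1 through 77 — takes one from each pair and avoids the property.
Choosing 78 forces two into the same pair by pigeonhole, and those sum to 155. So 78.

78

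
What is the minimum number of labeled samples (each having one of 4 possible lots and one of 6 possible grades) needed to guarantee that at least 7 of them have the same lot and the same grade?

There are 4 × 6 = 24 (lot, grade) combinations acting as pigeonholes.
With 24 × 6 = 144 labeled samples we could place exactly 6 in each, with no (lot, grade) pair reaching 7.
One more forces some (lot, grade) pair to hold 7, so 144 + 1 = 145.

145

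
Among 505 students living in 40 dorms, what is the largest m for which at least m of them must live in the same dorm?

13

If each of the 40 dorms held at most 12, the total would be at most 40 × 12 = 480 < 505, a contradiction.
So at least one holds ⌈505/40⌉ = 13.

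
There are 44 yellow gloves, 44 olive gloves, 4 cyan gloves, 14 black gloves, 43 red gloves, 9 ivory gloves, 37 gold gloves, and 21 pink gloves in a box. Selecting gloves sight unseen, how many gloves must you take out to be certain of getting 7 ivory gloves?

214

The worst case draws every non-ivory glove first: 44 + 44 + 4 + 14 + 43 + 37 + 21 = 207.
The next 7 draws are then forced to be ivory, giving 207 + 7 = 214.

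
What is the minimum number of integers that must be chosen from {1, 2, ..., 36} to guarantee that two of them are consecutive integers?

19

Partition {1, …, 36} into 18 pairs: {1,2}, {3,4}, …, {35,36}.
Choosing 18 integers — say the 18 even numbers 2, 4, …, 36 — takes one from each pair and avoids the property.
Choosing 19 forces two into the same pair by pigeonhole, and those are consecutive. So 19.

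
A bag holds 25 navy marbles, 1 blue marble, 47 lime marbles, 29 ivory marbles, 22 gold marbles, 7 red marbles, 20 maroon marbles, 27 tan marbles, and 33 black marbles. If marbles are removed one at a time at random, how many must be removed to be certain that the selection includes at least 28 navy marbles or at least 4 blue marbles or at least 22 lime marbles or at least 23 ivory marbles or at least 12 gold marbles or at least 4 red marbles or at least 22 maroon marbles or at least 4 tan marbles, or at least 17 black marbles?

The worst case stops just short of every target: all 25 navy, all 1 blue, 21 lime, 22 ivory, 11 gold, 3 red, all 20 maroon, 3 tan, 16 black — 25 + 1 + 21 + 22 + 11 + 3 + 20 + 3 + 16 = 122 marbles.
One more marble must push some color to its target, so 122 + 1 = 123.

123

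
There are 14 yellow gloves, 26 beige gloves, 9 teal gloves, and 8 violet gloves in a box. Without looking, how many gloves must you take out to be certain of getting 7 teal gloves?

To avoid teal gloves as long as possible, exhaust the other 3 colors first.
The worst case draws every non-teal glove first: 14 + 26 + 8 = 48.
The next 7 draws are then forced to be teal, giving 48 + 7 = 55.

55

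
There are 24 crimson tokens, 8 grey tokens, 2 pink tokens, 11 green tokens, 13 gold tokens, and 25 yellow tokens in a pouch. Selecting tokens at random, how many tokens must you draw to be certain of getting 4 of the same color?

Treat the 6 colors as pigeonholes.
In the worst case we take at most 3 of each color, but all 2 pink (fewer than 3), giving 3 + 3 + 2 + 3 + 3 + 3 = 17.
One more token then forces some color to 4, so 17 + 1 = 18.

18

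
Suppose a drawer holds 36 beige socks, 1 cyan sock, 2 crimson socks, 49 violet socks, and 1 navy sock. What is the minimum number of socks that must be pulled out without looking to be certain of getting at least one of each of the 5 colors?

The hardest color to obtain is cyan: we could draw every other sock first — 89 − 1 = 88 socks — without a single cyan one.
The next draw must be cyan, so 88 + 1 = 89.

89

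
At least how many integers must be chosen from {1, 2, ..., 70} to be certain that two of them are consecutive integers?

36

Partition {1, …, 70} into 35 pairs: {1,2}, {3,4}, …, {69,70}.
Choosing 35 integers — say the 35 even numbers 2, 4, …, 70 — takes one from each pair and avoids the property.
Choosing 36 forces two into the same pair by pigeonhole, and those are consecutive. So 36.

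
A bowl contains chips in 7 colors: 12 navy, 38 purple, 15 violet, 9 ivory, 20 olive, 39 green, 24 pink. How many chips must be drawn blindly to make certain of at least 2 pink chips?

135

The worst case draws every non-pink chip first: 12 + 38 + 15 + 9 + 20 + 39 = 133.
The next 2 draws are then forced to be pink, giving 133 + 2 = 135.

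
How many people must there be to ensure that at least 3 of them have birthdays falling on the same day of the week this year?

There are 7 days of the week acting as pigeonholes.
With 7 × 2 = 14 people we could place exactly 2 in each, with no class reaching 3.
One more forces some class to hold 3, so 14 + 1 = 15.

15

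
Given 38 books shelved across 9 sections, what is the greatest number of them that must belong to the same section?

5

If each of the 9 sections held at most 4, the total would be at most 9 × 4 = 36 < 38, a contradiction.
So at least one holds ⌈38/9⌉ = 5.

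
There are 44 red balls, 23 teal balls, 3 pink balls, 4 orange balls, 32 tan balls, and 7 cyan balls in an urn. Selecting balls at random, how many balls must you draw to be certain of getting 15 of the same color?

Treat the 6 colors as pigeonholes.
In the worst case we take at most 14 of each color, but all 3 pink, all 4 orange, and all 7 cyan (fewer than 14), giving 14 + 14 + 3 + 4 + 14 + 7 = 56.
One more ball then forces some color to 15, so 56 + 1 = 57.

57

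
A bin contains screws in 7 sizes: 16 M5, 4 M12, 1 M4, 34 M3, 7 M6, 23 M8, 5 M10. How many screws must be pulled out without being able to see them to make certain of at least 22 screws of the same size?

76

In the worst case we take at most 21 of each size, but all 16 M5, all 4 M12, all 1 M4, all 7 M6, and all 5 M10 (fewer than 21), giving 16 + 4 + 1 + 21 + 7 + 21 + 5 = 75.
One more screw then forces some size to 22, so 75 + 1 = 76.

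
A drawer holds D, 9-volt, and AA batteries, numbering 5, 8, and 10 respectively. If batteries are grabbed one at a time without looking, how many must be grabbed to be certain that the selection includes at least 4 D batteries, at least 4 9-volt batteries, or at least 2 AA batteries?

Each of the 3 types has its own threshold; avoid all of them simultaneously.
The worst case stops just short of every target: 3 D, 3 9-volt, 1 AA — 3 + 3 + 1 = 7 batteries.
One more battery must push some type to its target, so 7 + 1 = 8.

8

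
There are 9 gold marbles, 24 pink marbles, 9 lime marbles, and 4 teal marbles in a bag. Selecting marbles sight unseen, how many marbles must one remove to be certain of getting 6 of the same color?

Treat the 4 colors as pigeonholes.
In the worst case we take at most 5 of each color, but all 4 teal (fewer than 5), giving 5 + 5 + 5 + 4 = 19.
One more marble then forces some color to 6, so 19 + 1 = 20.

20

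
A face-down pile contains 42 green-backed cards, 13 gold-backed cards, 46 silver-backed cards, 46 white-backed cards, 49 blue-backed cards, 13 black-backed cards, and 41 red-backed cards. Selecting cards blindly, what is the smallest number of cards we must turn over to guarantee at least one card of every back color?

238

The hardest back color to obtain is gold-backed: we could draw every other card first — 250 − 13 = 237 cards — without a single gold-backed one.
The next draw must be gold-backed, so 237 + 1 = 238.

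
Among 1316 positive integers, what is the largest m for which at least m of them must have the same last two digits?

14

If each of the 100 possible two-digit endings held at most 13, the total would be at most 100 × 13 = 1300 < 1316, a contradiction.
So at least one holds ⌈1316/100⌉ = 14.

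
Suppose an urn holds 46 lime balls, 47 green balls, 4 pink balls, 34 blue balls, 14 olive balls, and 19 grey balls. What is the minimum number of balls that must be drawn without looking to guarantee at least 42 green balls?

The worst case draws every non-green ball first: 46 + 4 + 34 + 14 + 19 = 117.
The next 42 draws are then forced to be green, giving 117 + 42 = 159.

159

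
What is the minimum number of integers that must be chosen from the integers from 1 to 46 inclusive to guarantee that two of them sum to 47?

Partition {1, …, 46} into 23 pairs: {1,46}, {2,45}, …, {23,24}.
Choosing 23 integers — say the integers 1 through 23 — takes one from each pair and avoids the property.
Choosing 24 forces two into the same pair by pigeonhole, and those sum to 47. So 24.

24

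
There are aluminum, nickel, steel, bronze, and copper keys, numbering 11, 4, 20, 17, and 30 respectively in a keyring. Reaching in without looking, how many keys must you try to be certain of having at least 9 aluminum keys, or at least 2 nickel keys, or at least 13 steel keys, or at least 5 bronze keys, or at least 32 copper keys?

56

The worst case stops just short of every target: 8 aluminum, 1 nickel, 12 steel, 4 bronze, all 30 copper — 8 + 1 + 12 + 4 + 30 = 55 keys.
One more key must push some type to its target, so 55 + 1 = 56.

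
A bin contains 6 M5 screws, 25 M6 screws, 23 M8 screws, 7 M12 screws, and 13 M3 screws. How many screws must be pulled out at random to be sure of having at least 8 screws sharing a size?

In the worst case we take at most 7 of each size, but all 6 M5 (fewer than 7), giving 6 + 7 + 7 + 7 + 7 = 34.
One more screw then forces some size to 8, so 34 + 1 = 35.

35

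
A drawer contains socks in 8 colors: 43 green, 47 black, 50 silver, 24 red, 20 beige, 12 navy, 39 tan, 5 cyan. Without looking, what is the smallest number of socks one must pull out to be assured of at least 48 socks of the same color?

238

In the worst case we take at most 47 of each color, but all 43 green, all 24 red, all 20 beige, all 12 navy, all 39 tan, and all 5 cyan (fewer than 47), giving 43 + 47 + 47 + 24 + 20 + 12 + 39 + 5 = 237.
One more sock then forces some color to 48, so 237 + 1 = 238.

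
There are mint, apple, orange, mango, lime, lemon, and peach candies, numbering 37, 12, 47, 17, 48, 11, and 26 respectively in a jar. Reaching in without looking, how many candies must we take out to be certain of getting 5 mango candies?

To avoid mango candies as long as possible, exhaust the other 6 flavors first.
The worst case draws every non-mango candy first: 37 + 12 + 47 + 48 + 11 + 26 = 181.
The next 5 draws are then forced to be mango, giving 181 + 5 = 186.

186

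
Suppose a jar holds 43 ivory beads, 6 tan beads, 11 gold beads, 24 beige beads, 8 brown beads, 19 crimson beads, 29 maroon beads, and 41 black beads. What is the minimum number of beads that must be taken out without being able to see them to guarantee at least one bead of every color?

176

The hardest color to obtain is tan: we could draw every other bead first — 181 − 6 = 175 beads — without a single tan one.
The next draw must be tan, so 175 + 1 = 176.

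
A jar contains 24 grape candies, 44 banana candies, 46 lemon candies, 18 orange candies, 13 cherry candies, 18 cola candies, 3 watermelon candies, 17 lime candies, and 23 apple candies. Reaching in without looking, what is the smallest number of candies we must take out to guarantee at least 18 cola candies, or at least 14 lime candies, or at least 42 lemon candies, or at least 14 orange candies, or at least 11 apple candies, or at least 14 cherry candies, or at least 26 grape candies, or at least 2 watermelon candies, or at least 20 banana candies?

152

Each of the 9 flavors has its own threshold; avoid all of them simultaneously.
The worst case stops just short of every target: all 24 grape, 19 banana, 41 lemon, 13 orange, 13 cherry, 17 cola, 1 watermelon, 13 lime, 10 apple — 24 + 19 + 41 + 13 + 13 + 17 + 1 + 13 + 10 = 151 candies.
One more candy must push some flavor to its target, so 151 + 1 = 152.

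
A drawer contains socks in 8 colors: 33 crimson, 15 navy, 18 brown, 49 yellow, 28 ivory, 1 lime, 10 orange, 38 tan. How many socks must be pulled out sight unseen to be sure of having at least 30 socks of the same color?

160

Treat the 8 colors as pigeonholes.
In the worst case we take at most 29 of each color, but all 15 navy, all 18 brown, all 28 ivory, all 1 lime, and all 10 orange (fewer than 29), giving 29 + 15 + 18 + 29 + 28 + 1 + 10 + 29 = 159.
One more sock then forces some color to 30, so 159 + 1 = 160.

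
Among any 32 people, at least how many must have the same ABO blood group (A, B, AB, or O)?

8

There are 4 ABO blood groups, which serve as the pigeonholes.
If each of the 4 ABO blood groups held at most 7, the total would be at most 4 × 7 = 28 < 32, a contradiction.
So at least one holds ⌈32/4⌉ = 8.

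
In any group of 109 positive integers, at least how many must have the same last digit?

11

There are 10 possible last digits, which serve as the pigeonholes.
If each of the 10 possible last digits held at most 10, the total would be at most 10 × 10 = 100 < 109, a contradiction.
So at least one holds ⌈109/10⌉ = 11.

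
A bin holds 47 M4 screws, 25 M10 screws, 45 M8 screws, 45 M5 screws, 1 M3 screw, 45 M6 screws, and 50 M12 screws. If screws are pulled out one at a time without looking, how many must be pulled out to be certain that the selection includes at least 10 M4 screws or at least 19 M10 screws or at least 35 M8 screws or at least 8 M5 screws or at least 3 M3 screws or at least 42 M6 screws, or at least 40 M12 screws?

150

The worst case stops just short of every target: 9 M4, 18 M10, 34 M8, 7 M5, all 1 M3, 41 M6, 39 M12 — 9 + 18 + 34 + 7 + 1 + 41 + 39 = 149 screws.
One more screw must push some size to its target, so 149 + 1 = 150.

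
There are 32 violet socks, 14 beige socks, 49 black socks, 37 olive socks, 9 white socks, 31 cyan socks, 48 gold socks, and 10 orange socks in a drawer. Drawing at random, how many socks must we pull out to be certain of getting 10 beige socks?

226

To avoid beige socks as long as possible, exhaust the other 7 colors first.
The worst case draws every non-beige sock first: 32 + 49 + 37 + 9 + 31 + 48 + 10 = 216.
The next 10 draws are then forced to be beige, giving 216 + 10 = 226.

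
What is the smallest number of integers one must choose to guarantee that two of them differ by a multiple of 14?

Two integers differ by a multiple of 14 exactly when they share a remainder mod 14.
There are 14 residue classes mod 14, so 14 integers can all lie in distinct classes.
One more integer must repeat a residue, giving a difference divisible by 14. So n = 14 + 1 = 15.

15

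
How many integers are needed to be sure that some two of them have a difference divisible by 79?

80

Use the pigeonhole principle on residue classes: two integers differ by a multiple of 79 exactly when they share a remainder mod 79.
There are 79 residue classes mod 79, so 79 integers can all lie in distinct classes.
One more integer must repeat a residue, giving a difference divisible by 79. So n = 79 + 1 = 80.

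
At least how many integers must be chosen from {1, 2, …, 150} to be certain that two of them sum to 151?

Partition {1, …, 150} into 75 pairs: {1,150}, {2,149}, …, {75,76}.
Choosing 75 integers — say the integers 1 through 75 — takes one from each pair and avoids the property.
Choosing 76 forces two into the same pair by pigeonhole, and those sum to 151. So 76.

76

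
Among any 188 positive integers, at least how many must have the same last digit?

There are 10 possible last digits, which serve as the pigeonholes.
If each of the 10 possible last digits held at most 18, the total would be at most 10 × 18 = 180 < 188, a contradiction.
So at least one holds ⌈188/10⌉ = 19.

19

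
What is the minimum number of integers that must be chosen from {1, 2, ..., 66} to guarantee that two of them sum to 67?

Partition {1, …, 66} into 33 pairs: {1,66}, {2,65}, …, {33,34}.
Choosing 33 integers — say the integers 1 through 33 — takes one from each pair and avoids the property.
Choosing 34 forces two into the same pair by pigeonhole, and those sum to 67. So 34.

34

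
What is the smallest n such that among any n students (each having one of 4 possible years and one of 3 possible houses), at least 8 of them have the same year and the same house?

85

There are 4 × 3 = 12 (year, house) combinations acting as pigeonholes.
With 12 × 7 = 84 students we could place exactly 7 in each, with no (year, house) pair reaching 8.
One more forces some (year, house) pair to hold 8, so 84 + 1 = 85.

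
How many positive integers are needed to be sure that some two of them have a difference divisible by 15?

16

Use the pigeonhole principle on residue classes: two integers differ by a multiple of 15 exactly when they share a remainder mod 15.
There are 15 residue classes mod 15, so 15 integers can all lie in distinct classes.
One more integer must repeat a residue, giving a difference divisible by 15. So n = 15 + 1 = 16.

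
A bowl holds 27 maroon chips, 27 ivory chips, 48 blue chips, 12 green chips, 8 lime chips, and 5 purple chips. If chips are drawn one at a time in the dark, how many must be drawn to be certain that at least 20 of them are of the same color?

In the worst case we take at most 19 of each color, but all 12 green, all 8 lime, and all 5 purple (fewer than 19), giving 19 + 19 + 19 + 12 + 8 + 5 = 82.
One more chip then forces some color to 20, so 82 + 1 = 83.

83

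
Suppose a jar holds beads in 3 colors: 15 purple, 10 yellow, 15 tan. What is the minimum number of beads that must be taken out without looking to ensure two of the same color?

Treat the 3 colors as pigeonholes.
The worst case takes 1 bead of each color without reaching 2 of any: 3 × 1 = 3.
The next bead must bring some color to 2, so 3 + 1 = 4.

4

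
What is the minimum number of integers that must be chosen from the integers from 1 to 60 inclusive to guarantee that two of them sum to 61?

Partition {1, …, 60} into 30 pairs: {1,60}, {2,59}, …, {30,31}.
Choosing 30 integers — say the integers 1 through 30 — takes one from each pair and avoids the property.
Choosing 31 forces two into the same pair by pigeonhole, and those sum to 61. So 31.

31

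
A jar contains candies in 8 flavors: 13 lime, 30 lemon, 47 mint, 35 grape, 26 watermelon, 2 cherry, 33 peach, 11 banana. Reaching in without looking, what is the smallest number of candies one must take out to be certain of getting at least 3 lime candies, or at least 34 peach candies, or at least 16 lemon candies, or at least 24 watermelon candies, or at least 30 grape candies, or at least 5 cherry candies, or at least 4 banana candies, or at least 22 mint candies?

The worst case stops just short of every target: 2 lime, 15 lemon, 21 mint, 29 grape, 23 watermelon, all 2 cherry, 33 peach, 3 banana — 2 + 15 + 21 + 29 + 23 + 2 + 33 + 3 = 128 candies.
One more candy must push some flavor to its target, so 128 + 1 = 129.

129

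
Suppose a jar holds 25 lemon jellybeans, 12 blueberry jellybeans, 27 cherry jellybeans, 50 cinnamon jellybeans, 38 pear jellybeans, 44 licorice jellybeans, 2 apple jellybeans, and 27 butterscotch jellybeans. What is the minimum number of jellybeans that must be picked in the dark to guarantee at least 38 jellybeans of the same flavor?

In the worst case we take at most 37 of each flavor, but all 25 lemon, all 12 blueberry, all 27 cherry, all 2 apple, and all 27 butterscotch (fewer than 37), giving 25 + 12 + 27 + 37 + 37 + 37 + 2 + 27 = 204.
One more jellybean then forces some flavor to 38, so 204 + 1 = 205.

205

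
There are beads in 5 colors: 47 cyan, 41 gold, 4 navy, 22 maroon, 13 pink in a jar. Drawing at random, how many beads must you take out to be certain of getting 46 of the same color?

126

Treat the 5 colors as pigeonholes.
In the worst case we take at most 45 of each color, but all 41 gold, all 4 navy, all 22 maroon, and all 13 pink (fewer than 45), giving 45 + 41 + 4 + 22 + 13 = 125.
One more bead then forces some color to 46, so 125 + 1 = 126.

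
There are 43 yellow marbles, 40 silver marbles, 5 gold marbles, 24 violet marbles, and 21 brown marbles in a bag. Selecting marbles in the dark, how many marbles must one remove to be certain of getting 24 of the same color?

96

In the worst case we take at most 23 of each color, but all 5 gold and all 21 brown (fewer than 23), giving 23 + 23 + 5 + 23 + 21 = 95.
One more marble then forces some color to 24, so 95 + 1 = 96.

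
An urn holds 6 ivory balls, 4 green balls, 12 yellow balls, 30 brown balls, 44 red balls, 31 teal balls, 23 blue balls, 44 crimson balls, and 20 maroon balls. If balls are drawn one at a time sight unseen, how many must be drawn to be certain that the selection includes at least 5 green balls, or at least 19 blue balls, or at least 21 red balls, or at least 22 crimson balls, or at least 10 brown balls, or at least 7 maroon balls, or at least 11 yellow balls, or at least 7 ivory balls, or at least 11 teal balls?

The worst case stops just short of every target: 6 ivory, 4 green, 10 yellow, 9 brown, 20 red, 10 teal, 18 blue, 21 crimson, 6 maroon — 6 + 4 + 10 + 9 + 20 + 10 + 18 + 21 + 6 = 104 balls.
One more ball must push some color to its target, so 104 + 1 = 105.

105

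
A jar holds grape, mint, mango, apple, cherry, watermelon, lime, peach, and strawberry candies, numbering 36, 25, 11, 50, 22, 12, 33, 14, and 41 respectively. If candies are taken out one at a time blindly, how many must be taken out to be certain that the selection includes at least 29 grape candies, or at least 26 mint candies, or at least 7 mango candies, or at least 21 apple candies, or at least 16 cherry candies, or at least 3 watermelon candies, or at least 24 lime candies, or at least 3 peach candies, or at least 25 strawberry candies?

The worst case stops just short of every target: 28 grape, 25 mint, 6 mango, 20 apple, 15 cherry, 2 watermelon, 23 lime, 2 peach, 24 strawberry — 28 + 25 + 6 + 20 + 15 + 2 + 23 + 2 + 24 = 145 candies.
One more candy must push some flavor to its target, so 145 + 1 = 146.

146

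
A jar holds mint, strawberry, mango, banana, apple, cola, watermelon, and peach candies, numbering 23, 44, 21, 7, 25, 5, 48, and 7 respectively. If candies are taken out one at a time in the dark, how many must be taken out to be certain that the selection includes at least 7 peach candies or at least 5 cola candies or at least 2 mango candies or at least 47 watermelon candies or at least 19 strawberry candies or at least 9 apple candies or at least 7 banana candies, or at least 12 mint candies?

101

The worst case stops just short of every target: 11 mint, 18 strawberry, 1 mango, 6 banana, 8 apple, 4 cola, 46 watermelon, 6 peach — 11 + 18 + 1 + 6 + 8 + 4 + 46 + 6 = 100 candies.
One more candy must push some flavor to its target, so 100 + 1 = 101.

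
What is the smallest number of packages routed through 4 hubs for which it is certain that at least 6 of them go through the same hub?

21

There are 4 hubs acting as pigeonholes.
With 4 × 5 = 20 packages we could place exactly 5 in each, with no class reaching 6.
One more forces some class to hold 6, so 20 + 1 = 21.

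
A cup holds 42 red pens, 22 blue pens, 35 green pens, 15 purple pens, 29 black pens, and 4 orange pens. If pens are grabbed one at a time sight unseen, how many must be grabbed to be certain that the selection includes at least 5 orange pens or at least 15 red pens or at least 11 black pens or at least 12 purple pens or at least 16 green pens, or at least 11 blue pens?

65

The worst case stops just short of every target: 14 red, 10 blue, 15 green, 11 purple, 10 black, 4 orange — 14 + 10 + 15 + 11 + 10 + 4 = 64 pens.
One more pen must push some ink color to its target, so 64 + 1 = 65.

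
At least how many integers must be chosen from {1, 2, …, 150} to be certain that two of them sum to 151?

76

Partition {1, …, 150} into 75 pairs: {1,150}, {2,149}, …, {75,76}.
Choosing 75 integers — say the integers 1 through 75 — takes one from each pair and avoids the property.
Choosing 76 forces two into the same pair by pigeonhole, and those sum to 151. So 76.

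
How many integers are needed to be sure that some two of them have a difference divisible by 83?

84

Use the pigeonhole principle on residue classes: two integers differ by a multiple of 83 exactly when they share a remainder mod 83.
There are 83 residue classes mod 83, so 83 integers can all lie in distinct classes.
One more integer must repeat a residue, giving a difference divisible by 83. So n = 83 + 1 = 84.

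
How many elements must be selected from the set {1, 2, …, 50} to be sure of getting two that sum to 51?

Partition {1, …, 50} into 25 pairs: {1,50}, {2,49}, …, {25,26}.
Choosing 25 integers — say the integers 1 through 25 — takes one from each pair and avoids the property.
Choosing 26 forces two into the same pair by pigeonhole, and those sum to 51. So 26.

26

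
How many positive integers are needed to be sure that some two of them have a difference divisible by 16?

17

Two integers differ by a multiple of 16 exactly when they share a remainder mod 16.
There are 16 residue classes mod 16, so 16 integers can all lie in distinct classes.
One more integer must repeat a residue, giving a difference divisible by 16. So n = 16 + 1 = 17.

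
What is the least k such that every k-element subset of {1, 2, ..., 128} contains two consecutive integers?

65

Partition {1, …, 128} into 64 pairs: {1,2}, {3,4}, …, {127,128}.
Choosing 64 integers — say the 64 even numbers 2, 4, …, 128 — takes one from each pair and avoids the property.
Choosing 65 forces two into the same pair by pigeonhole, and those are consecutive. So 65.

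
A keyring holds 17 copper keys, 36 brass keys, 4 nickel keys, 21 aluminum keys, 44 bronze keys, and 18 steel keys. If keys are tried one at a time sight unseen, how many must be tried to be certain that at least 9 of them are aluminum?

128

The worst case draws every non-aluminum key first: 17 + 36 + 4 + 44 + 18 = 119.
The next 9 draws are then forced to be aluminum, giving 119 + 9 = 128.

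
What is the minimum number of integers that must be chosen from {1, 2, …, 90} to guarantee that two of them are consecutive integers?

46

Partition {1, …, 90} into 45 pairs: {1,2}, {3,4}, …, {89,90}.
Choosing 45 integers — say the 45 even numbers 2, 4, …, 90 — takes one from each pair and avoids the property.
Choosing 46 forces two into the same pair by pigeonhole, and those are consecutive. So 46.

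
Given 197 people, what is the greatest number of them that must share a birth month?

17

If each of the 12 months of the year held at most 16, the total would be at most 12 × 16 = 192 < 197, a contradiction.
So at least one holds ⌈197/12⌉ = 17.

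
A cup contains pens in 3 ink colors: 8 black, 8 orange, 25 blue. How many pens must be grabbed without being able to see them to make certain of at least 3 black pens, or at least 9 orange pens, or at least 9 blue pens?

Each of the 3 ink colors has its own threshold; avoid all of them simultaneously.
The worst case stops just short of every target: 2 black, 8 orange, 8 blue — 2 + 8 + 8 = 18 pens.
One more pen must push some ink color to its target, so 18 + 1 = 19.

19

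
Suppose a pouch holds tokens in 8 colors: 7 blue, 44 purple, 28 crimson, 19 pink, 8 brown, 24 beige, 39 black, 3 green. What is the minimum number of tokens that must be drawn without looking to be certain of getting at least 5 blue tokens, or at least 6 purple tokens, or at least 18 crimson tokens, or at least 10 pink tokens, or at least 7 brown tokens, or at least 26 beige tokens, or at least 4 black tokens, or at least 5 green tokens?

Each of the 8 colors has its own threshold; avoid all of them simultaneously.
The worst case stops just short of every target: 4 blue, 5 purple, 17 crimson, 9 pink, 6 brown, all 24 beige, 3 black, all 3 green — 4 + 5 + 17 + 9 + 6 + 24 + 3 + 3 = 71 tokens.
One more token must push some color to its target, so 71 + 1 = 72.

72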